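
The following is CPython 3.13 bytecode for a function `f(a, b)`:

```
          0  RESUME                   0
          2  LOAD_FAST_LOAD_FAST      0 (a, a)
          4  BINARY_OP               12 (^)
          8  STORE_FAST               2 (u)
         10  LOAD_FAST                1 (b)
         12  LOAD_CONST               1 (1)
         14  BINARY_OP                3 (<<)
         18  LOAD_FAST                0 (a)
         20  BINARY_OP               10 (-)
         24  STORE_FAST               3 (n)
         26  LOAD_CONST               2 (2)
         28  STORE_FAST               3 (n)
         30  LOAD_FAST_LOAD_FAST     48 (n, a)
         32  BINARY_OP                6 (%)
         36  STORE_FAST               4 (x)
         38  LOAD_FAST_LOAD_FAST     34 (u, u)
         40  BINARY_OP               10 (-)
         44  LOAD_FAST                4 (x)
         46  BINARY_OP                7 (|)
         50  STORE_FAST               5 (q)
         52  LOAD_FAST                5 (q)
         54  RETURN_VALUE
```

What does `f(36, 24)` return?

2

LOAD_FAST_LOAD_FAST a,a → push 36,36. Stack: [36, 36]
BINARY_OP ^ → 36 ^ 36 = 0. Stack: [0]
STORE_FAST u → u=0. Stack: []
LOAD_FAST b → push 24. Stack: [24]
LOAD_CONST → push 1. Stack: [24, 1]
BINARY_OP << → 24 << 1 = 48. Stack: [48]
LOAD_FAST a → push 36. Stack: [48, 36]
BINARY_OP - → 48 - 36 = 12. Stack: [12]
STORE_FAST n → n=12. Stack: []
LOAD_CONST → push 2. Stack: [2]
STORE_FAST n → n=2. Stack: []
LOAD_FAST_LOAD_FAST n,a → push 2,36. Stack: [2, 36]
BINARY_OP % → 2 % 36 = 2. Stack: [2]
STORE_FAST x → x=2. Stack: []
LOAD_FAST_LOAD_FAST u,u → push 0,0. Stack: [0, 0]
BINARY_OP - → 0 - 0 = 0. Stack: [0]
LOAD_FAST x → push 2. Stack: [0, 2]
BINARY_OP | → 0 | 2 = 2. Stack: [2]
STORE_FAST q → q=2. Stack: []
LOAD_FAST q → push 2. Stack: [2]
RETURN_VALUE → return 2.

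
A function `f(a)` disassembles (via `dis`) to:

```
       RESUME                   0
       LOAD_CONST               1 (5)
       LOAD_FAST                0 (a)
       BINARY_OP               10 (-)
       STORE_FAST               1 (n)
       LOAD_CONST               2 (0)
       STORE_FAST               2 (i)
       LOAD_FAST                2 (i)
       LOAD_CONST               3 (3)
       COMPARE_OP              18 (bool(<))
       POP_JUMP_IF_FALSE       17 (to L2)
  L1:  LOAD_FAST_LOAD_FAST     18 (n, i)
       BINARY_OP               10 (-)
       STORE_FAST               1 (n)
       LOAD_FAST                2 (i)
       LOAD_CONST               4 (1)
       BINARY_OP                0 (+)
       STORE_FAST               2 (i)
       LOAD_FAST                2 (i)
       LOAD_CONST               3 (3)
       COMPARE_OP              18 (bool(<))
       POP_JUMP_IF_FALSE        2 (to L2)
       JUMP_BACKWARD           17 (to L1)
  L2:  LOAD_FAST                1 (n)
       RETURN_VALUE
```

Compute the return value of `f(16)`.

LOAD_CONST → push 5. Stack: [5]
LOAD_FAST a → push 16. Stack: [5, 16]
BINARY_OP - → 5 - 16 = -11. Stack: [-11]
STORE_FAST n → n=-11. Stack: []
LOAD_CONST → push 0. Stack: [0]
STORE_FAST i → i=0. Stack: []
LOAD_FAST i → push 0. Stack: [0]
LOAD_CONST → push 3. Stack: [0, 3]
COMPARE_OP bool(<) → 0 vs 3 = True. Stack: [True]
POP_JUMP_IF_FALSE → pop True; no jump. Stack: []
LOAD_FAST_LOAD_FAST n,i → push -11,0. Stack: [-11, 0]
BINARY_OP - → -11 - 0 = -11. Stack: [-11]
STORE_FAST n → n=-11. Stack: []
LOAD_FAST i → push 0. Stack: [0]
LOAD_CONST → push 1. Stack: [0, 1]
BINARY_OP + → 0 + 1 = 1. Stack: [1]
STORE_FAST i → i=1. Stack: []
LOAD_FAST i → push 1. Stack: [1]
LOAD_CONST → push 3. Stack: [1, 3]
COMPARE_OP bool(<) → 1 vs 3 = True. Stack: [True]
POP_JUMP_IF_FALSE → pop True; no jump. Stack: []
LOAD_FAST_LOAD_FAST n,i → push -11,1. Stack: [-11, 1]
BINARY_OP - → -11 - 1 = -12. Stack: [-12]
STORE_FAST n → n=-12. Stack: []
LOAD_FAST i → push 1. Stack: [1]
LOAD_CONST → push 1. Stack: [1, 1]
BINARY_OP + → 1 + 1 = 2. Stack: [2]
STORE_FAST i → i=2. Stack: []
LOAD_FAST i → push 2. Stack: [2]
LOAD_CONST → push 3. Stack: [2, 3]
COMPARE_OP bool(<) → 2 vs 3 = True. Stack: [True]
POP_JUMP_IF_FALSE → pop True; no jump. Stack: []
LOAD_FAST_LOAD_FAST n,i → push -12,2. Stack: [-12, 2]
BINARY_OP - → -12 - 2 = -14. Stack: [-14]
STORE_FAST n → n=-14. Stack: []
LOAD_FAST i → push 2. Stack: [2]
LOAD_CONST → push 1. Stack: [2, 1]
BINARY_OP + → 2 + 1 = 3. Stack: [3]
STORE_FAST i → i=3. Stack: []
LOAD_FAST i → push 3. Stack: [3]
LOAD_CONST → push 3. Stack: [3, 3]
COMPARE_OP bool(<) → 3 vs 3 = False. Stack: [False]
POP_JUMP_IF_FALSE → pop False; jump. Stack: []
LOAD_FAST n → push -14. Stack: [-14]
RETURN_VALUE → return -14.

-14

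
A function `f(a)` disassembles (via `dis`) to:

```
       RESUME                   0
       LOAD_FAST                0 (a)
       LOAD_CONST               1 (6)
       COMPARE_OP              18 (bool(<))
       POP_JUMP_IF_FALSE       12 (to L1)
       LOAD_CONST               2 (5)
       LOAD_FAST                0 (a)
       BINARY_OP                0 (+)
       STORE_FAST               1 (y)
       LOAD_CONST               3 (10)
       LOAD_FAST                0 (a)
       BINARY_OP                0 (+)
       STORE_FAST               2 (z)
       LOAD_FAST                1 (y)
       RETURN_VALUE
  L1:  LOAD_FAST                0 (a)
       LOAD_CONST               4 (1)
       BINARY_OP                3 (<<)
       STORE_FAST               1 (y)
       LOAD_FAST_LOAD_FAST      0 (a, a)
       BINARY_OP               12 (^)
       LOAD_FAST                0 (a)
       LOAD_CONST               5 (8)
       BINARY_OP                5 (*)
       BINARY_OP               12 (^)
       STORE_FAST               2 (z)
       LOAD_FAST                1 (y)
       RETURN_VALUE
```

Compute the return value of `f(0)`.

5

LOAD_FAST a → push 0. Stack: [0]
LOAD_CONST → push 6. Stack: [0, 6]
COMPARE_OP bool(<) → 0 vs 6 = True. Stack: [True]
POP_JUMP_IF_FALSE → pop True; no jump. Stack: []
LOAD_CONST → push 5. Stack: [5]
LOAD_FAST a → push 0. Stack: [5, 0]
BINARY_OP + → 5 + 0 = 5. Stack: [5]
STORE_FAST y → y=5. Stack: []
LOAD_CONST → push 10. Stack: [10]
LOAD_FAST a → push 0. Stack: [10, 0]
BINARY_OP + → 10 + 0 = 10. Stack: [10]
STORE_FAST z → z=10. Stack: []
LOAD_FAST y → push 5. Stack: [5]
RETURN_VALUE → return 5.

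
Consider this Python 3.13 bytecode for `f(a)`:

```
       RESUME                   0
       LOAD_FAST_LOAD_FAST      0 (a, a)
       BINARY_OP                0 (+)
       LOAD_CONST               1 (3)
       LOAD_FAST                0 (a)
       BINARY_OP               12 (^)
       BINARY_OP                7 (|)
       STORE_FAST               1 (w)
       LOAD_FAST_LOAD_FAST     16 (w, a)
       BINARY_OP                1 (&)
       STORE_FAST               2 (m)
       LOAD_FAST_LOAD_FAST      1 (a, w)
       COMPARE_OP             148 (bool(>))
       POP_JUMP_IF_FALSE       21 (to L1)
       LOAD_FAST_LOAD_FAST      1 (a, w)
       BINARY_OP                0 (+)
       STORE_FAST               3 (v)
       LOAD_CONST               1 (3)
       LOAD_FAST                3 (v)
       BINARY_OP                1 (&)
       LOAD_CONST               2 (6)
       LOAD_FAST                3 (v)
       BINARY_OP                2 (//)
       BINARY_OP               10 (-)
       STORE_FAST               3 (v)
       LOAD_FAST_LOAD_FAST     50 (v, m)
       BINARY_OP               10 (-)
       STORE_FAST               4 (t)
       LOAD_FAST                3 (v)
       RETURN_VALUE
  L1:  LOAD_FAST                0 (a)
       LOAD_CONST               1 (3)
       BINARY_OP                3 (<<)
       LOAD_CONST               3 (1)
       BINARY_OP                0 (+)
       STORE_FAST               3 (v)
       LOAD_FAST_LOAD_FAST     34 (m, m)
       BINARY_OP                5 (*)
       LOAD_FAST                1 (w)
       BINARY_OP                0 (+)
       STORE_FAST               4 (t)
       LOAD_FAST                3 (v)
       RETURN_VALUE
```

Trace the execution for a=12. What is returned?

97

LOAD_FAST_LOAD_FAST a,a → push 12,12. Stack: [12, 12]
BINARY_OP + → 12 + 12 = 24. Stack: [24]
LOAD_CONST → push 3. Stack: [24, 3]
LOAD_FAST a → push 12. Stack: [24, 3, 12]
BINARY_OP ^ → 3 ^ 12 = 15. Stack: [24, 15]
BINARY_OP | → 24 | 15 = 31. Stack: [31]
STORE_FAST w → w=31. Stack: []
LOAD_FAST_LOAD_FAST w,a → push 31,12. Stack: [31, 12]
BINARY_OP & → 31 & 12 = 12. Stack: [12]
STORE_FAST m → m=12. Stack: []
LOAD_FAST_LOAD_FAST a,w → push 12,31. Stack: [12, 31]
COMPARE_OP bool(>) → 12 vs 31 = False. Stack: [False]
POP_JUMP_IF_FALSE → pop False; jump. Stack: []
LOAD_FAST a → push 12. Stack: [12]
LOAD_CONST → push 3. Stack: [12, 3]
BINARY_OP << → 12 << 3 = 96. Stack: [96]
LOAD_CONST → push 1. Stack: [96, 1]
BINARY_OP + → 96 + 1 = 97. Stack: [97]
STORE_FAST v → v=97. Stack: []
LOAD_FAST_LOAD_FAST m,m → push 12,12. Stack: [12, 12]
BINARY_OP * → 12 * 12 = 144. Stack: [144]
LOAD_FAST w → push 31. Stack: [144, 31]
BINARY_OP + → 144 + 31 = 175. Stack: [175]
STORE_FAST t → t=175. Stack: []
LOAD_FAST v → push 97. Stack: [97]
RETURN_VALUE → return 97.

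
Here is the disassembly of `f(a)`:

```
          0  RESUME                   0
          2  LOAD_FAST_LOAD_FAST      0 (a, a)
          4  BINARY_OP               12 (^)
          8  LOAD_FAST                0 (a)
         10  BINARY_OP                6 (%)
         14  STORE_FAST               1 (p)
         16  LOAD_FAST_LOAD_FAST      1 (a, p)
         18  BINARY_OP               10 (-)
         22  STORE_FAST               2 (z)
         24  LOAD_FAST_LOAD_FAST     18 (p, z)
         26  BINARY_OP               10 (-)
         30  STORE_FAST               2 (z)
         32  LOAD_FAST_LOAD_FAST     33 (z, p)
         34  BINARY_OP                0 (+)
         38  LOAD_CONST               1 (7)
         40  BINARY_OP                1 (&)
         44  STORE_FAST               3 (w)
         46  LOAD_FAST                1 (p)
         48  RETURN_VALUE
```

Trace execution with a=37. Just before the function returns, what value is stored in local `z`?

LOAD_FAST_LOAD_FAST a,a → push 37,37. Stack: [37, 37]
BINARY_OP ^ → 37 ^ 37 = 0. Stack: [0]
LOAD_FAST a → push 37. Stack: [0, 37]
BINARY_OP % → 0 % 37 = 0. Stack: [0]
STORE_FAST p → p=0. Stack: []
LOAD_FAST_LOAD_FAST a,p → push 37,0. Stack: [37, 0]
BINARY_OP - → 37 - 0 = 37. Stack: [37]
STORE_FAST z → z=37. Stack: []
LOAD_FAST_LOAD_FAST p,z → push 0,37. Stack: [0, 37]
BINARY_OP - → 0 - 37 = -37. Stack: [-37]
STORE_FAST z → z=-37. Stack: []
LOAD_FAST_LOAD_FAST z,p → push -37,0. Stack: [-37, 0]
BINARY_OP + → -37 + 0 = -37. Stack: [-37]
LOAD_CONST → push 7. Stack: [-37, 7]
BINARY_OP & → -37 & 7 = 3. Stack: [3]
STORE_FAST w → w=3. Stack: []
LOAD_FAST p → push 0. Stack: [0]
RETURN_VALUE → return 0.

-37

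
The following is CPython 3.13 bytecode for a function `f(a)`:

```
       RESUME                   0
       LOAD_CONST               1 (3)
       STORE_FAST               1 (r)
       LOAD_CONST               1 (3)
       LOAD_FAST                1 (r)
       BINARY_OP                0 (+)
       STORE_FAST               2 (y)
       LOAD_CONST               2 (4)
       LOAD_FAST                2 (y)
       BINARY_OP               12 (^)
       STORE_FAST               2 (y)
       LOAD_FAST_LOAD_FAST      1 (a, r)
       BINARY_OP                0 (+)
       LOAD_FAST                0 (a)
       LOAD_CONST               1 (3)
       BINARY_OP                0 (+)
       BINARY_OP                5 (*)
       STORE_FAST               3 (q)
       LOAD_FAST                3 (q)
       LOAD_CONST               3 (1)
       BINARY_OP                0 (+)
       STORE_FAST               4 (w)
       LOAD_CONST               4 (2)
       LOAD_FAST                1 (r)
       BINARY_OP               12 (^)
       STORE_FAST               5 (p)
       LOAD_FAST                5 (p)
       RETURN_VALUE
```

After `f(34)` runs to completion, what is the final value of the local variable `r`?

LOAD_CONST → push 3. Stack: [3]
STORE_FAST r → r=3. Stack: []
LOAD_CONST → push 3. Stack: [3]
LOAD_FAST r → push 3. Stack: [3, 3]
BINARY_OP + → 3 + 3 = 6. Stack: [6]
STORE_FAST y → y=6. Stack: []
LOAD_CONST → push 4. Stack: [4]
LOAD_FAST y → push 6. Stack: [4, 6]
BINARY_OP ^ → 4 ^ 6 = 2. Stack: [2]
STORE_FAST y → y=2. Stack: []
LOAD_FAST_LOAD_FAST a,r → push 34,3. Stack: [34, 3]
BINARY_OP + → 34 + 3 = 37. Stack: [37]
LOAD_FAST a → push 34. Stack: [37, 34]
LOAD_CONST → push 3. Stack: [37, 34, 3]
BINARY_OP + → 34 + 3 = 37. Stack: [37, 37]
BINARY_OP * → 37 * 37 = 1369. Stack: [1369]
STORE_FAST q → q=1369. Stack: []
LOAD_FAST q → push 1369. Stack: [1369]
LOAD_CONST → push 1. Stack: [1369, 1]
BINARY_OP + → 1369 + 1 = 1370. Stack: [1370]
STORE_FAST w → w=1370. Stack: []
LOAD_CONST → push 2. Stack: [2]
LOAD_FAST r → push 3. Stack: [2, 3]
BINARY_OP ^ → 2 ^ 3 = 1. Stack: [1]
STORE_FAST p → p=1. Stack: []
LOAD_FAST p → push 1. Stack: [1]
RETURN_VALUE → return 1.

3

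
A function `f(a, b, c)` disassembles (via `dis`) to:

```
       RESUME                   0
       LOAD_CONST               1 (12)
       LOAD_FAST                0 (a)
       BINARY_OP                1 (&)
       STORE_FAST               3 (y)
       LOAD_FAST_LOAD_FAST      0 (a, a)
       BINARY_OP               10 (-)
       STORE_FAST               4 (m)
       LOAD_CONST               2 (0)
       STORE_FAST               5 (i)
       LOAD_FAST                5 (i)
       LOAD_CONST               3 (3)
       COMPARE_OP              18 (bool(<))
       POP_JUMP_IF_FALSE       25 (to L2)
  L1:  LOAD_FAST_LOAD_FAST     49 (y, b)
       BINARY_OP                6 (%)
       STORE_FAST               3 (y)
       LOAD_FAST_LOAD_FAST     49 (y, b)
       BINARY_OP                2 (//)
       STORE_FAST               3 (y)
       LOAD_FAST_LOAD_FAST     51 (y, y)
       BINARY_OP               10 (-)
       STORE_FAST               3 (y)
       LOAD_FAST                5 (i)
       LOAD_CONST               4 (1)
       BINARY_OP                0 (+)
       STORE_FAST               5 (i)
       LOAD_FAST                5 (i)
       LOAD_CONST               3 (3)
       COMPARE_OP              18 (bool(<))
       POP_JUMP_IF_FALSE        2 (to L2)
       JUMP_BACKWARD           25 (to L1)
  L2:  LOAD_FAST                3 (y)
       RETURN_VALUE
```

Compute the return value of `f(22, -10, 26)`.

0

LOAD_CONST → push 12
LOAD_FAST a → push 22
BINARY_OP & → 12 & 22 = 4
STORE_FAST y → y=4
LOAD_FAST_LOAD_FAST a,a → push 22,22
BINARY_OP - → 22 - 22 = 0
STORE_FAST m → m=0
LOAD_CONST → push 0
STORE_FAST i → i=0
LOAD_FAST i → push 0
LOAD_CONST → push 3
COMPARE_OP bool(<) → 0 vs 3 = True
POP_JUMP_IF_FALSE → pop True; no jump
LOAD_FAST_LOAD_FAST y,b → push 4,-10
BINARY_OP % → 4 % -10 = -6
STORE_FAST y → y=-6
LOAD_FAST_LOAD_FAST y,b → push -6,-10
BINARY_OP // → -6 // -10 = 0
STORE_FAST y → y=0
LOAD_FAST_LOAD_FAST y,y → push 0,0
BINARY_OP - → 0 - 0 = 0
STORE_FAST y → y=0
LOAD_FAST i → push 0
LOAD_CONST → push 1
BINARY_OP + → 0 + 1 = 1
STORE_FAST i → i=1
LOAD_FAST i → push 1
LOAD_CONST → push 3
COMPARE_OP bool(<) → 1 vs 3 = True
POP_JUMP_IF_FALSE → pop True; no jump
LOAD_FAST_LOAD_FAST y,b → push 0,-10
BINARY_OP % → 0 % -10 = 0
STORE_FAST y → y=0
LOAD_FAST_LOAD_FAST y,b → push 0,-10
BINARY_OP // → 0 // -10 = 0
STORE_FAST y → y=0
LOAD_FAST_LOAD_FAST y,y → push 0,0
BINARY_OP - → 0 - 0 = 0
STORE_FAST y → y=0
LOAD_FAST i → push 1
LOAD_CONST → push 1
BINARY_OP + → 1 + 1 = 2
STORE_FAST i → i=2
LOAD_FAST i → push 2
LOAD_CONST → push 3
COMPARE_OP bool(<) → 2 vs 3 = True
POP_JUMP_IF_FALSE → pop True; no jump
LOAD_FAST_LOAD_FAST y,b → push 0,-10
BINARY_OP % → 0 % -10 = 0
STORE_FAST y → y=0
LOAD_FAST_LOAD_FAST y,b → push 0,-10
BINARY_OP // → 0 // -10 = 0
STORE_FAST y → y=0
LOAD_FAST_LOAD_FAST y,y → push 0,0
BINARY_OP - → 0 - 0 = 0
STORE_FAST y → y=0
LOAD_FAST i → push 2
LOAD_CONST → push 1
BINARY_OP + → 2 + 1 = 3
STORE_FAST i → i=3
LOAD_FAST i → push 3
LOAD_CONST → push 3
COMPARE_OP bool(<) → 3 vs 3 = False
POP_JUMP_IF_FALSE → pop False; jump
LOAD_FAST y → push 0
RETURN_VALUE → return 0.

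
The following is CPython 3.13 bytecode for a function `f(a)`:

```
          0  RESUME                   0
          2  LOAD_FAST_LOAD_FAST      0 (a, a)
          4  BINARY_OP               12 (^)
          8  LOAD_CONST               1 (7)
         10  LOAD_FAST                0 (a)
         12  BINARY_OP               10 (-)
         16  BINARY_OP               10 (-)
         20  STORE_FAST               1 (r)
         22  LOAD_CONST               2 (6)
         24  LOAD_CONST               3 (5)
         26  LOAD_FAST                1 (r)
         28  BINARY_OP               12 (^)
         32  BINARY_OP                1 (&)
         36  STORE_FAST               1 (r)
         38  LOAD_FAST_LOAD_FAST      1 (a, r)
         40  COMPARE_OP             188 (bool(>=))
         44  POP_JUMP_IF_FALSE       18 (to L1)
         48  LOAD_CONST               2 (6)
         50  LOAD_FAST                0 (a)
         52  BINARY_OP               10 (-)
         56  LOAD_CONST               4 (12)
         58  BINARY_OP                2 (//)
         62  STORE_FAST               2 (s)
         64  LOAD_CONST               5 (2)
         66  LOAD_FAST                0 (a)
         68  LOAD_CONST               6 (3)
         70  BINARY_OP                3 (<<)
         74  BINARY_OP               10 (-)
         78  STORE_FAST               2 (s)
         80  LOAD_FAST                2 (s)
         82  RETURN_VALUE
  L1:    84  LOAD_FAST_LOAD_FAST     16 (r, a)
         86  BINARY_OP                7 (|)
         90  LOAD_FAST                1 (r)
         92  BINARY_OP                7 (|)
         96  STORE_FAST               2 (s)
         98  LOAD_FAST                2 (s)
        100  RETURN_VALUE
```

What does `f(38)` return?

-302

LOAD_FAST_LOAD_FAST a,a → push 38,38. Stack: [38, 38]
BINARY_OP ^ → 38 ^ 38 = 0. Stack: [0]
LOAD_CONST → push 7. Stack: [0, 7]
LOAD_FAST a → push 38. Stack: [0, 7, 38]
BINARY_OP - → 7 - 38 = -31. Stack: [0, -31]
BINARY_OP - → 0 - -31 = 31. Stack: [31]
STORE_FAST r → r=31. Stack: []
LOAD_CONST → push 6. Stack: [6]
LOAD_CONST → push 5. Stack: [6, 5]
LOAD_FAST r → push 31. Stack: [6, 5, 31]
BINARY_OP ^ → 5 ^ 31 = 26. Stack: [6, 26]
BINARY_OP & → 6 & 26 = 2. Stack: [2]
STORE_FAST r → r=2. Stack: []
LOAD_FAST_LOAD_FAST a,r → push 38,2. Stack: [38, 2]
COMPARE_OP bool(>=) → 38 vs 2 = True. Stack: [True]
POP_JUMP_IF_FALSE → pop True; no jump. Stack: []
LOAD_CONST → push 6. Stack: [6]
LOAD_FAST a → push 38. Stack: [6, 38]
BINARY_OP - → 6 - 38 = -32. Stack: [-32]
LOAD_CONST → push 12. Stack: [-32, 12]
BINARY_OP // → -32 // 12 = -3. Stack: [-3]
STORE_FAST s → s=-3. Stack: []
LOAD_CONST → push 2. Stack: [2]
LOAD_FAST a → push 38. Stack: [2, 38]
LOAD_CONST → push 3. Stack: [2, 38, 3]
BINARY_OP << → 38 << 3 = 304. Stack: [2, 304]
BINARY_OP - → 2 - 304 = -302. Stack: [-302]
STORE_FAST s → s=-302. Stack: []
LOAD_FAST s → push -302. Stack: [-302]
RETURN_VALUE → return -302.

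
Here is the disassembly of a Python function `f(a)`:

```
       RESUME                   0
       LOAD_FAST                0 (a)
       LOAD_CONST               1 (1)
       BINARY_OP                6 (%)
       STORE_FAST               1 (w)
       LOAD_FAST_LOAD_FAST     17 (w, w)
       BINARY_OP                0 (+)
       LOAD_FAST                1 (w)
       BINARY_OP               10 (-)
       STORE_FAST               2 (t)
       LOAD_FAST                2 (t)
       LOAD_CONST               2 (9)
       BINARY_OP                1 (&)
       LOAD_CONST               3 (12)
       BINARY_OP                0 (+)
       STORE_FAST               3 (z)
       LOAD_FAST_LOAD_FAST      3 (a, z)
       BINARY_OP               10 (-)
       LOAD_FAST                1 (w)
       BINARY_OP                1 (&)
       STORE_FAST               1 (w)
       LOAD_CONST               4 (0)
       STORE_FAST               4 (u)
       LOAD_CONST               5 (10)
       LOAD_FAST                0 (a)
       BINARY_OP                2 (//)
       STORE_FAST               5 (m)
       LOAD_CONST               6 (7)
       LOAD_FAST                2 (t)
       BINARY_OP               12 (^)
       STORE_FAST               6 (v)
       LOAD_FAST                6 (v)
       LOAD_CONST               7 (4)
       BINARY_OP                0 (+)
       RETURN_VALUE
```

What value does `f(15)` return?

11

LOAD_FAST a → push 15. Stack: [15]
LOAD_CONST → push 1. Stack: [15, 1]
BINARY_OP % → 15 % 1 = 0. Stack: [0]
STORE_FAST w → w=0. Stack: []
LOAD_FAST_LOAD_FAST w,w → push 0,0. Stack: [0, 0]
BINARY_OP + → 0 + 0 = 0. Stack: [0]
LOAD_FAST w → push 0. Stack: [0, 0]
BINARY_OP - → 0 - 0 = 0. Stack: [0]
STORE_FAST t → t=0. Stack: []
LOAD_FAST t → push 0. Stack: [0]
LOAD_CONST → push 9. Stack: [0, 9]
BINARY_OP & → 0 & 9 = 0. Stack: [0]
LOAD_CONST → push 12. Stack: [0, 12]
BINARY_OP + → 0 + 12 = 12. Stack: [12]
STORE_FAST z → z=12. Stack: []
LOAD_FAST_LOAD_FAST a,z → push 15,12. Stack: [15, 12]
BINARY_OP - → 15 - 12 = 3. Stack: [3]
LOAD_FAST w → push 0. Stack: [3, 0]
BINARY_OP & → 3 & 0 = 0. Stack: [0]
STORE_FAST w → w=0. Stack: []
LOAD_CONST → push 0. Stack: [0]
STORE_FAST u → u=0. Stack: []
LOAD_CONST → push 10. Stack: [10]
LOAD_FAST a → push 15. Stack: [10, 15]
BINARY_OP // → 10 // 15 = 0. Stack: [0]
STORE_FAST m → m=0. Stack: []
LOAD_CONST → push 7. Stack: [7]
LOAD_FAST t → push 0. Stack: [7, 0]
BINARY_OP ^ → 7 ^ 0 = 7. Stack: [7]
STORE_FAST v → v=7. Stack: []
LOAD_FAST v → push 7. Stack: [7]
LOAD_CONST → push 4. Stack: [7, 4]
BINARY_OP + → 7 + 4 = 11. Stack: [11]
RETURN_VALUE → return 11.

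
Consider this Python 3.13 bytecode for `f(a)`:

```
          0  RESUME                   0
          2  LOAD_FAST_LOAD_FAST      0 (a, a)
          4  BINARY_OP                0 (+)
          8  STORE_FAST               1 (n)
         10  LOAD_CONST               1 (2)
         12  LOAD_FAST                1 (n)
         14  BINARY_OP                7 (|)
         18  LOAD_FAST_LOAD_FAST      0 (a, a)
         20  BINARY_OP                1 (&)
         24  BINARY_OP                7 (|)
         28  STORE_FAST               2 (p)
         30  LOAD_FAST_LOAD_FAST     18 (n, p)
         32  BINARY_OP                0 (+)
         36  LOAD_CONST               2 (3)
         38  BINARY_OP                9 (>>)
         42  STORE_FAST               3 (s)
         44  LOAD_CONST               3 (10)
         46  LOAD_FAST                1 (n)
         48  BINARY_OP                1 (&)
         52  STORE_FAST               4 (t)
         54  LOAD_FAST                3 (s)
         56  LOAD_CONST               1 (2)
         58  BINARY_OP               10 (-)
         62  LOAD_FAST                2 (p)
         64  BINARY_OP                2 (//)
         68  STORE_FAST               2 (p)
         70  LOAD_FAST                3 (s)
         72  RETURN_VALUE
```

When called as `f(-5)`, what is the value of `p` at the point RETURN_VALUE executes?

LOAD_FAST_LOAD_FAST a,a → push -5,-5. Stack: [-5, -5]
BINARY_OP + → -5 + -5 = -10. Stack: [-10]
STORE_FAST n → n=-10. Stack: []
LOAD_CONST → push 2. Stack: [2]
LOAD_FAST n → push -10. Stack: [2, -10]
BINARY_OP | → 2 | -10 = -10. Stack: [-10]
LOAD_FAST_LOAD_FAST a,a → push -5,-5. Stack: [-10, -5, -5]
BINARY_OP & → -5 & -5 = -5. Stack: [-10, -5]
BINARY_OP | → -10 | -5 = -1. Stack: [-1]
STORE_FAST p → p=-1. Stack: []
LOAD_FAST_LOAD_FAST n,p → push -10,-1. Stack: [-10, -1]
BINARY_OP + → -10 + -1 = -11. Stack: [-11]
LOAD_CONST → push 3. Stack: [-11, 3]
BINARY_OP >> → -11 >> 3 = -2. Stack: [-2]
STORE_FAST s → s=-2. Stack: []
LOAD_CONST → push 10. Stack: [10]
LOAD_FAST n → push -10. Stack: [10, -10]
BINARY_OP & → 10 & -10 = 2. Stack: [2]
STORE_FAST t → t=2. Stack: []
LOAD_FAST s → push -2. Stack: [-2]
LOAD_CONST → push 2. Stack: [-2, 2]
BINARY_OP - → -2 - 2 = -4. Stack: [-4]
LOAD_FAST p → push -1. Stack: [-4, -1]
BINARY_OP // → -4 // -1 = 4. Stack: [4]
STORE_FAST p → p=4. Stack: []
LOAD_FAST s → push -2. Stack: [-2]
RETURN_VALUE → return -2.

4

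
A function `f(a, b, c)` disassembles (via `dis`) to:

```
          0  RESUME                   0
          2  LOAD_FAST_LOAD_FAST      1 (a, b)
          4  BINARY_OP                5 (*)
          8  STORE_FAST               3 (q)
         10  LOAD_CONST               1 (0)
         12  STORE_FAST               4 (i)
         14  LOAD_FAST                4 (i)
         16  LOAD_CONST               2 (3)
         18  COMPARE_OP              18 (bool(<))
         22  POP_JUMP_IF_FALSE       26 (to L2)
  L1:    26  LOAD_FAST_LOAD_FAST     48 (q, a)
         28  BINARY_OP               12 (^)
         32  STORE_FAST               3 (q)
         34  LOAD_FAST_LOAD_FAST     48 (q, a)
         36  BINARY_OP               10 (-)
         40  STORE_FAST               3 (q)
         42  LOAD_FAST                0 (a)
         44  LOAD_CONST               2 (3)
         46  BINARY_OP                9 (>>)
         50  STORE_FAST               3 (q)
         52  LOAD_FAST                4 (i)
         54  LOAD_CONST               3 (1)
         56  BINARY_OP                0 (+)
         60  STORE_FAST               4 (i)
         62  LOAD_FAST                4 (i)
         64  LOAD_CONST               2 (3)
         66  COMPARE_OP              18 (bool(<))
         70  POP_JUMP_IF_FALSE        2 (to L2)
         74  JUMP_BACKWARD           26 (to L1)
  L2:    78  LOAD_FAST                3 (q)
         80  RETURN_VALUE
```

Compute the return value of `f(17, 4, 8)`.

2

LOAD_FAST_LOAD_FAST a,b → push 17,4. Stack: [17, 4]
BINARY_OP * → 17 * 4 = 68. Stack: [68]
STORE_FAST q → q=68. Stack: []
LOAD_CONST → push 0. Stack: [0]
STORE_FAST i → i=0. Stack: []
LOAD_FAST i → push 0. Stack: [0]
LOAD_CONST → push 3. Stack: [0, 3]
COMPARE_OP bool(<) → 0 vs 3 = True. Stack: [True]
POP_JUMP_IF_FALSE → pop True; no jump. Stack: []
LOAD_FAST_LOAD_FAST q,a → push 68,17. Stack: [68, 17]
BINARY_OP ^ → 68 ^ 17 = 85. Stack: [85]
STORE_FAST q → q=85. Stack: []
LOAD_FAST_LOAD_FAST q,a → push 85,17. Stack: [85, 17]
BINARY_OP - → 85 - 17 = 68. Stack: [68]
STORE_FAST q → q=68. Stack: []
LOAD_FAST a → push 17. Stack: [17]
LOAD_CONST → push 3. Stack: [17, 3]
BINARY_OP >> → 17 >> 3 = 2. Stack: [2]
STORE_FAST q → q=2. Stack: []
LOAD_FAST i → push 0. Stack: [0]
LOAD_CONST → push 1. Stack: [0, 1]
BINARY_OP + → 0 + 1 = 1. Stack: [1]
STORE_FAST i → i=1. Stack: []
LOAD_FAST i → push 1. Stack: [1]
LOAD_CONST → push 3. Stack: [1, 3]
COMPARE_OP bool(<) → 1 vs 3 = True. Stack: [True]
POP_JUMP_IF_FALSE → pop True; no jump. Stack: []
LOAD_FAST_LOAD_FAST q,a → push 2,17. Stack: [2, 17]
BINARY_OP ^ → 2 ^ 17 = 19. Stack: [19]
STORE_FAST q → q=19. Stack: []
LOAD_FAST_LOAD_FAST q,a → push 19,17. Stack: [19, 17]
BINARY_OP - → 19 - 17 = 2. Stack: [2]
STORE_FAST q → q=2. Stack: []
LOAD_FAST a → push 17. Stack: [17]
LOAD_CONST → push 3. Stack: [17, 3]
BINARY_OP >> → 17 >> 3 = 2. Stack: [2]
STORE_FAST q → q=2. Stack: []
LOAD_FAST i → push 1. Stack: [1]
LOAD_CONST → push 1. Stack: [1, 1]
BINARY_OP + → 1 + 1 = 2. Stack: [2]
STORE_FAST i → i=2. Stack: []
LOAD_FAST i → push 2. Stack: [2]
LOAD_CONST → push 3. Stack: [2, 3]
COMPARE_OP bool(<) → 2 vs 3 = True. Stack: [True]
POP_JUMP_IF_FALSE → pop True; no jump. Stack: []
LOAD_FAST_LOAD_FAST q,a → push 2,17. Stack: [2, 17]
BINARY_OP ^ → 2 ^ 17 = 19. Stack: [19]
STORE_FAST q → q=19. Stack: []
LOAD_FAST_LOAD_FAST q,a → push 19,17. Stack: [19, 17]
BINARY_OP - → 19 - 17 = 2. Stack: [2]
STORE_FAST q → q=2. Stack: []
LOAD_FAST a → push 17. Stack: [17]
LOAD_CONST → push 3. Stack: [17, 3]
BINARY_OP >> → 17 >> 3 = 2. Stack: [2]
STORE_FAST q → q=2. Stack: []
LOAD_FAST i → push 2. Stack: [2]
LOAD_CONST → push 1. Stack: [2, 1]
BINARY_OP + → 2 + 1 = 3. Stack: [3]
STORE_FAST i → i=3. Stack: []
LOAD_FAST i → push 3. Stack: [3]
LOAD_CONST → push 3. Stack: [3, 3]
COMPARE_OP bool(<) → 3 vs 3 = False. Stack: [False]
POP_JUMP_IF_FALSE → pop False; jump. Stack: []
LOAD_FAST q → push 2. Stack: [2]
RETURN_VALUE → return 2.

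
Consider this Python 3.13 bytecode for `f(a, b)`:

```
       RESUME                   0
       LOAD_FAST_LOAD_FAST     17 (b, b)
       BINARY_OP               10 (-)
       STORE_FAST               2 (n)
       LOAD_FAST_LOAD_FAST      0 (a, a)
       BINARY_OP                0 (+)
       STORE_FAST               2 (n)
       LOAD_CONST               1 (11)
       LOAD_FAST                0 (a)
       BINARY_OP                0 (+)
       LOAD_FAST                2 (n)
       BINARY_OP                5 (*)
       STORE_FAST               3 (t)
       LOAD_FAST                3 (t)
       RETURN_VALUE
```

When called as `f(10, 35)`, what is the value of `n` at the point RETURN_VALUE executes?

LOAD_FAST_LOAD_FAST b,b → push 35,35. Stack: [35, 35]
BINARY_OP - → 35 - 35 = 0. Stack: [0]
STORE_FAST n → n=0. Stack: []
LOAD_FAST_LOAD_FAST a,a → push 10,10. Stack: [10, 10]
BINARY_OP + → 10 + 10 = 20. Stack: [20]
STORE_FAST n → n=20. Stack: []
LOAD_CONST → push 11. Stack: [11]
LOAD_FAST a → push 10. Stack: [11, 10]
BINARY_OP + → 11 + 10 = 21. Stack: [21]
LOAD_FAST n → push 20. Stack: [21, 20]
BINARY_OP * → 21 * 20 = 420. Stack: [420]
STORE_FAST t → t=420. Stack: []
LOAD_FAST t → push 420. Stack: [420]
RETURN_VALUE → return 420.

20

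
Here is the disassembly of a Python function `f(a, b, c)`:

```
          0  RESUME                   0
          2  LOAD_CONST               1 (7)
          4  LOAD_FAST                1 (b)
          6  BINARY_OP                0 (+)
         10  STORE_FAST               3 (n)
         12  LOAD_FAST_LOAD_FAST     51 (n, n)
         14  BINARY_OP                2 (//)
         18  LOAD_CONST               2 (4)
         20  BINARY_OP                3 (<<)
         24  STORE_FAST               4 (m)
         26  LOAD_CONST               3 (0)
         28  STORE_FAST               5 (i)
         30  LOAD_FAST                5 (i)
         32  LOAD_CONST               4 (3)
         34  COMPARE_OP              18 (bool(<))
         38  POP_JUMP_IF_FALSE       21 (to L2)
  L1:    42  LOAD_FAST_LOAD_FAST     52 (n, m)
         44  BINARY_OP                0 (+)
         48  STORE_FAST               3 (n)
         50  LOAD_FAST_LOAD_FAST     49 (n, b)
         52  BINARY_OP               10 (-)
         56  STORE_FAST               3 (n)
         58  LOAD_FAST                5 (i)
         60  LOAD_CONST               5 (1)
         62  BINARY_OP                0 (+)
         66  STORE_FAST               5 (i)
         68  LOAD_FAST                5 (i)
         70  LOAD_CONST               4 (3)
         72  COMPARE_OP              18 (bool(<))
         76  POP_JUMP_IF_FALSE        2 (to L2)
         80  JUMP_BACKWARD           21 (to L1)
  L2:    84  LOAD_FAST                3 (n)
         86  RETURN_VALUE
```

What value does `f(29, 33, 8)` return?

-11

LOAD_CONST → push 7. Stack: [7]
LOAD_FAST b → push 33. Stack: [7, 33]
BINARY_OP + → 7 + 33 = 40. Stack: [40]
STORE_FAST n → n=40. Stack: []
LOAD_FAST_LOAD_FAST n,n → push 40,40. Stack: [40, 40]
BINARY_OP // → 40 // 40 = 1. Stack: [1]
LOAD_CONST → push 4. Stack: [1, 4]
BINARY_OP << → 1 << 4 = 16. Stack: [16]
STORE_FAST m → m=16. Stack: []
LOAD_CONST → push 0. Stack: [0]
STORE_FAST i → i=0. Stack: []
LOAD_FAST i → push 0. Stack: [0]
LOAD_CONST → push 3. Stack: [0, 3]
COMPARE_OP bool(<) → 0 vs 3 = True. Stack: [True]
POP_JUMP_IF_FALSE → pop True; no jump. Stack: []
LOAD_FAST_LOAD_FAST n,m → push 40,16. Stack: [40, 16]
BINARY_OP + → 40 + 16 = 56. Stack: [56]
STORE_FAST n → n=56. Stack: []
LOAD_FAST_LOAD_FAST n,b → push 56,33. Stack: [56, 33]
BINARY_OP - → 56 - 33 = 23. Stack: [23]
STORE_FAST n → n=23. Stack: []
LOAD_FAST i → push 0. Stack: [0]
LOAD_CONST → push 1. Stack: [0, 1]
BINARY_OP + → 0 + 1 = 1. Stack: [1]
STORE_FAST i → i=1. Stack: []
LOAD_FAST i → push 1. Stack: [1]
LOAD_CONST → push 3. Stack: [1, 3]
COMPARE_OP bool(<) → 1 vs 3 = True. Stack: [True]
POP_JUMP_IF_FALSE → pop True; no jump. Stack: []
LOAD_FAST_LOAD_FAST n,m → push 23,16. Stack: [23, 16]
BINARY_OP + → 23 + 16 = 39. Stack: [39]
STORE_FAST n → n=39. Stack: []
LOAD_FAST_LOAD_FAST n,b → push 39,33. Stack: [39, 33]
BINARY_OP - → 39 - 33 = 6. Stack: [6]
STORE_FAST n → n=6. Stack: []
LOAD_FAST i → push 1. Stack: [1]
LOAD_CONST → push 1. Stack: [1, 1]
BINARY_OP + → 1 + 1 = 2. Stack: [2]
STORE_FAST i → i=2. Stack: []
LOAD_FAST i → push 2. Stack: [2]
LOAD_CONST → push 3. Stack: [2, 3]
COMPARE_OP bool(<) → 2 vs 3 = True. Stack: [True]
POP_JUMP_IF_FALSE → pop True; no jump. Stack: []
LOAD_FAST_LOAD_FAST n,m → push 6,16. Stack: [6, 16]
BINARY_OP + → 6 + 16 = 22. Stack: [22]
STORE_FAST n → n=22. Stack: []
LOAD_FAST_LOAD_FAST n,b → push 22,33. Stack: [22, 33]
BINARY_OP - → 22 - 33 = -11. Stack: [-11]
STORE_FAST n → n=-11. Stack: []
LOAD_FAST i → push 2. Stack: [2]
LOAD_CONST → push 1. Stack: [2, 1]
BINARY_OP + → 2 + 1 = 3. Stack: [3]
STORE_FAST i → i=3. Stack: []
LOAD_FAST i → push 3. Stack: [3]
LOAD_CONST → push 3. Stack: [3, 3]
COMPARE_OP bool(<) → 3 vs 3 = False. Stack: [False]
POP_JUMP_IF_FALSE → pop False; jump. Stack: []
LOAD_FAST n → push -11. Stack: [-11]
RETURN_VALUE → return -11.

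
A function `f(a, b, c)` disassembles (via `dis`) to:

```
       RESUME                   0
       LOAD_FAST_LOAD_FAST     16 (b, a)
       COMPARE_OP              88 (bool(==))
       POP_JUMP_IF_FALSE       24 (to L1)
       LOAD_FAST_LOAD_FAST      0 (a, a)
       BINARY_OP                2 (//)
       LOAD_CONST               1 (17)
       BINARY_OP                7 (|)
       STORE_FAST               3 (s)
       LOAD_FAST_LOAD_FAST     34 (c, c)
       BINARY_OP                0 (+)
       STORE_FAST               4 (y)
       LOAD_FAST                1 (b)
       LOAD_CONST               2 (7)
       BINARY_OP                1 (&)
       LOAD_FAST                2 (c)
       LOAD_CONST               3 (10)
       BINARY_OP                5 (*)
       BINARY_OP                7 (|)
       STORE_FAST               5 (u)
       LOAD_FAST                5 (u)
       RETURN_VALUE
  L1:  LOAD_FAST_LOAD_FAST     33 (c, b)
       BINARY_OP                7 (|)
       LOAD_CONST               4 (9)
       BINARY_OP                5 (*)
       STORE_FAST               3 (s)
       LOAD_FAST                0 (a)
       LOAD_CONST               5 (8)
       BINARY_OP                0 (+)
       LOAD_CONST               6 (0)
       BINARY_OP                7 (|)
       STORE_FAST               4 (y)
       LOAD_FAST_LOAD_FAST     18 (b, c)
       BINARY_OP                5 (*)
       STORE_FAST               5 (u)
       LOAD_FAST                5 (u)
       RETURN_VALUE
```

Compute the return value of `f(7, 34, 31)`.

LOAD_FAST_LOAD_FAST b,a → push 34,7. Stack: [34, 7]
COMPARE_OP bool(==) → 34 vs 7 = False. Stack: [False]
POP_JUMP_IF_FALSE → pop False; jump. Stack: []
LOAD_FAST_LOAD_FAST c,b → push 31,34. Stack: [31, 34]
BINARY_OP | → 31 | 34 = 63. Stack: [63]
LOAD_CONST → push 9. Stack: [63, 9]
BINARY_OP * → 63 * 9 = 567. Stack: [567]
STORE_FAST s → s=567. Stack: []
LOAD_FAST a → push 7. Stack: [7]
LOAD_CONST → push 8. Stack: [7, 8]
BINARY_OP + → 7 + 8 = 15. Stack: [15]
LOAD_CONST → push 0. Stack: [15, 0]
BINARY_OP | → 15 | 0 = 15. Stack: [15]
STORE_FAST y → y=15. Stack: []
LOAD_FAST_LOAD_FAST b,c → push 34,31. Stack: [34, 31]
BINARY_OP * → 34 * 31 = 1054. Stack: [1054]
STORE_FAST u → u=1054. Stack: []
LOAD_FAST u → push 1054. Stack: [1054]
RETURN_VALUE → return 1054.

1054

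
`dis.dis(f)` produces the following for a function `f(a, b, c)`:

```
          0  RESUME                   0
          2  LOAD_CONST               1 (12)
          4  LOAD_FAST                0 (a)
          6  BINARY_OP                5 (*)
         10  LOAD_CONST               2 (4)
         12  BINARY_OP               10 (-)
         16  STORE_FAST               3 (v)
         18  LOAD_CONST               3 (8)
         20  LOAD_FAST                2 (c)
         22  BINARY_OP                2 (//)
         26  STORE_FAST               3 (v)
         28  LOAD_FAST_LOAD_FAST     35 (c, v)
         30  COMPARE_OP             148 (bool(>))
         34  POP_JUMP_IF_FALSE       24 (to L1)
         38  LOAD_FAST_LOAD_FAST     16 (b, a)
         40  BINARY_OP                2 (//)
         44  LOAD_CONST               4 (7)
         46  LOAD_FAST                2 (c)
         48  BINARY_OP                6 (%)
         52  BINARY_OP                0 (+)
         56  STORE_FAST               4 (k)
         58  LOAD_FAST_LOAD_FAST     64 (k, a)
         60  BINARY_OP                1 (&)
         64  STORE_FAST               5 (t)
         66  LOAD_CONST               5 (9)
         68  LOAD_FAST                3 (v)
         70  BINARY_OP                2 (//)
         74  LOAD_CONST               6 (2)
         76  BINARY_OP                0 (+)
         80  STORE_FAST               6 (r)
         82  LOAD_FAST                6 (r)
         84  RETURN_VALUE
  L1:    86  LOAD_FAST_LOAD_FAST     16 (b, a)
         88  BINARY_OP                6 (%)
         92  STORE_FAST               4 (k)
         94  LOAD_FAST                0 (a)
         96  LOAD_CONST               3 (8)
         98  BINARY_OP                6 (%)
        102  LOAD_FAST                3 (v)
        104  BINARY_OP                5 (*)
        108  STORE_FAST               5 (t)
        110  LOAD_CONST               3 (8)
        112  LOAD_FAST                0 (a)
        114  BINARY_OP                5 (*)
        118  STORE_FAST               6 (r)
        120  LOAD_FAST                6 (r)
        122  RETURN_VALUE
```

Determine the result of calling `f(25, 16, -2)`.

-1

LOAD_CONST → push 12. Stack: [12]
LOAD_FAST a → push 25. Stack: [12, 25]
BINARY_OP * → 12 * 25 = 300. Stack: [300]
LOAD_CONST → push 4. Stack: [300, 4]
BINARY_OP - → 300 - 4 = 296. Stack: [296]
STORE_FAST v → v=296. Stack: []
LOAD_CONST → push 8. Stack: [8]
LOAD_FAST c → push -2. Stack: [8, -2]
BINARY_OP // → 8 // -2 = -4. Stack: [-4]
STORE_FAST v → v=-4. Stack: []
LOAD_FAST_LOAD_FAST c,v → push -2,-4. Stack: [-2, -4]
COMPARE_OP bool(>) → -2 vs -4 = True. Stack: [True]
POP_JUMP_IF_FALSE → pop True; no jump. Stack: []
LOAD_FAST_LOAD_FAST b,a → push 16,25. Stack: [16, 25]
BINARY_OP // → 16 // 25 = 0. Stack: [0]
LOAD_CONST → push 7. Stack: [0, 7]
LOAD_FAST c → push -2. Stack: [0, 7, -2]
BINARY_OP % → 7 % -2 = -1. Stack: [0, -1]
BINARY_OP + → 0 + -1 = -1. Stack: [-1]
STORE_FAST k → k=-1. Stack: []
LOAD_FAST_LOAD_FAST k,a → push -1,25. Stack: [-1, 25]
BINARY_OP & → -1 & 25 = 25. Stack: [25]
STORE_FAST t → t=25. Stack: []
LOAD_CONST → push 9. Stack: [9]
LOAD_FAST v → push -4. Stack: [9, -4]
BINARY_OP // → 9 // -4 = -3. Stack: [-3]
LOAD_CONST → push 2. Stack: [-3, 2]
BINARY_OP + → -3 + 2 = -1. Stack: [-1]
STORE_FAST r → r=-1. Stack: []
LOAD_FAST r → push -1. Stack: [-1]
RETURN_VALUE → return -1.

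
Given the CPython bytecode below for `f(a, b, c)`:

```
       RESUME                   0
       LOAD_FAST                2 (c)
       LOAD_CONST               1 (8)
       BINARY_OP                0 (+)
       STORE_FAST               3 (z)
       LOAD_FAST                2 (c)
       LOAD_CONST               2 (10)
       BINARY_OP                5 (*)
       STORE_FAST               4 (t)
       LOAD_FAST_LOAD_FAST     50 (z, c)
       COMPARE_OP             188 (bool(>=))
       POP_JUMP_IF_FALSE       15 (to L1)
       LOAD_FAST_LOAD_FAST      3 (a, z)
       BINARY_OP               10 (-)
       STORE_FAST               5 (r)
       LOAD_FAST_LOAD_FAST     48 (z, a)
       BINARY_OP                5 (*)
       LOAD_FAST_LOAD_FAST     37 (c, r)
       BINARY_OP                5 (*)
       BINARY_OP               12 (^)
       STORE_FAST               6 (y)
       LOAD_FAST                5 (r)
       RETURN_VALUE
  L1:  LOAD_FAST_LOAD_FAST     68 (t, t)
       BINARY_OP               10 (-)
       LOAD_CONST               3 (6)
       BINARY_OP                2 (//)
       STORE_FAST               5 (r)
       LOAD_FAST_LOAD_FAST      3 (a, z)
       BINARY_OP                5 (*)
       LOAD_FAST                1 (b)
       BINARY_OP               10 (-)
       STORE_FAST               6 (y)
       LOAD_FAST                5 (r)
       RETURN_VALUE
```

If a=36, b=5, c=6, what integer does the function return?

22

LOAD_FAST c → push 6. Stack: [6]
LOAD_CONST → push 8. Stack: [6, 8]
BINARY_OP + → 6 + 8 = 14. Stack: [14]
STORE_FAST z → z=14. Stack: []
LOAD_FAST c → push 6. Stack: [6]
LOAD_CONST → push 10. Stack: [6, 10]
BINARY_OP * → 6 * 10 = 60. Stack: [60]
STORE_FAST t → t=60. Stack: []
LOAD_FAST_LOAD_FAST z,c → push 14,6. Stack: [14, 6]
COMPARE_OP bool(>=) → 14 vs 6 = True. Stack: [True]
POP_JUMP_IF_FALSE → pop True; no jump. Stack: []
LOAD_FAST_LOAD_FAST a,z → push 36,14. Stack: [36, 14]
BINARY_OP - → 36 - 14 = 22. Stack: [22]
STORE_FAST r → r=22. Stack: []
LOAD_FAST_LOAD_FAST z,a → push 14,36. Stack: [14, 36]
BINARY_OP * → 14 * 36 = 504. Stack: [504]
LOAD_FAST_LOAD_FAST c,r → push 6,22. Stack: [504, 6, 22]
BINARY_OP * → 6 * 22 = 132. Stack: [504, 132]
BINARY_OP ^ → 504 ^ 132 = 380. Stack: [380]
STORE_FAST y → y=380. Stack: []
LOAD_FAST r → push 22. Stack: [22]
RETURN_VALUE → return 22.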